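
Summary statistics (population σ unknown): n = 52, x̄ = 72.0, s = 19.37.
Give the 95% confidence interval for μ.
(66.61, 77.39)

t-interval (σ unknown):
df = n - 1 = 51
t* = 2.008 for 95% confidence

Margin of error = t* · s/√n = 2.008 · 19.37/√52 = 5.39

CI: (66.61, 77.39)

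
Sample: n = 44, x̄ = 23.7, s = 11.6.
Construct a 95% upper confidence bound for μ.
μ ≤ 26.64

Upper bound (one-sided):
t* = 1.681 (one-sided for 95%)
Upper bound = x̄ + t* · s/√n = 23.7 + 1.681 · 11.6/√44 = 26.64

We are 95% confident that μ ≤ 26.64.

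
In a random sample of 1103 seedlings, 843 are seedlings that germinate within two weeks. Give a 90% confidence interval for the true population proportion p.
(0.743, 0.785)

Proportion CI:
p̂ = 843/1103 = 0.76428
SE = √(p̂(1-p̂)/n) = √(0.76428 · 0.23572 / 1103) = 0.01278

z* = 1.645
Margin = z* · SE = 1.645 · 0.01278 = 0.0210

CI: 0.76428 ± 0.0210 = (0.743, 0.785)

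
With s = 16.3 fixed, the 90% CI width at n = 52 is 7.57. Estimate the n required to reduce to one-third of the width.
n ≈ 468

CI width ∝ 1/√n
To reduce width by factor 3, need √n to grow by 3 → need 3² = 9 times as many samples.

Current: n = 52, width = 7.57
New: n = 468, width ≈ 2.48

Width reduced by factor of 7.57/2.48 = 3.05.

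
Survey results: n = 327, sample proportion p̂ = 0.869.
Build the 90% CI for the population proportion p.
(0.838, 0.900)

Proportion CI:
SE = √(p̂(1-p̂)/n) = √(0.869 · 0.131 / 327) = 0.01866

z* = 1.645
Margin = z* · SE = 1.645 · 0.01866 = 0.0307

CI: 0.869 ± 0.0307 = (0.838, 0.900)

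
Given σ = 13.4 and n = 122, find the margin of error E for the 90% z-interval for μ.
Margin of error = 2.00

Margin of error = z* · σ/√n
= 1.645 · 13.4/√122
= 1.645 · 13.4/11.0454
= 2.00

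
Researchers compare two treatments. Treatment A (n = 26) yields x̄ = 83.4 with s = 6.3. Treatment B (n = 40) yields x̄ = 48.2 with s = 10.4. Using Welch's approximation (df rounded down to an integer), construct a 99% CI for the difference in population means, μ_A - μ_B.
(29.74, 40.66)

Difference: x̄₁ - x̄₂ = 35.20
SE = √(s₁²/n₁ + s₂²/n₂) = √(6.3²/26 + 10.4²/40) = 2.0568
df = 63.76 → 63 (Welch–Satterthwaite, rounded down)
t* = 2.656

CI: 35.20 ± 2.656 · 2.0568 = 35.20 ± 5.46 = (29.74, 40.66)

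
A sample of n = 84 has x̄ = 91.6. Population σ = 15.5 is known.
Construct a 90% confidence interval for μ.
(88.82, 94.38)

z-interval (σ known):
z* = 1.645 for 90% confidence

Margin of error = z* · σ/√n = 1.645 · 15.5/√84 = 2.78

CI: (91.6 - 2.78, 91.6 + 2.78) = (88.82, 94.38)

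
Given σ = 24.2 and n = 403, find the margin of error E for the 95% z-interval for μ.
Margin of error = 2.36

Margin of error = z* · σ/√n
= 1.960 · 24.2/√403
= 1.960 · 24.2/20.0749
= 2.36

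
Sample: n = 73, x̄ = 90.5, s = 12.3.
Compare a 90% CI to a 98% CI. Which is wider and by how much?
98% CI is wider by 2.05

df = 72
90% CI: t* = 1.666, (88.10, 92.90), width = 2 · t* · s/√n = 4.80
98% CI: t* = 2.379, (87.08, 93.92), width = 2 · t* · s/√n = 6.85

The 98% CI is wider by 6.85 - 4.80 = 2.05.
Higher confidence requires a wider interval.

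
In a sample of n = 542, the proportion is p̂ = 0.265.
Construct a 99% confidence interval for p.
(0.216, 0.314)

Proportion CI:
SE = √(p̂(1-p̂)/n) = √(0.265 · 0.735 / 542) = 0.01896

z* = 2.576
Margin = z* · SE = 2.576 · 0.01896 = 0.0488

CI: 0.265 ± 0.0488 = (0.216, 0.314)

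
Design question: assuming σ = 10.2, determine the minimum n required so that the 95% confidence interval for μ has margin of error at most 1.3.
n ≥ 237

For margin E ≤ 1.3:
n ≥ (z* · σ / E)²
n ≥ (1.960 · 10.2 / 1.3)²
n ≥ 236.50

Minimum n = 237 (rounding up)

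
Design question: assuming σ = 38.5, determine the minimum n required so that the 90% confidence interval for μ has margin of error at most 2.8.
n ≥ 512

For margin E ≤ 2.8:
n ≥ (z* · σ / E)²
n ≥ (1.645 · 38.5 / 2.8)²
n ≥ 511.61

Minimum n = 512 (rounding up)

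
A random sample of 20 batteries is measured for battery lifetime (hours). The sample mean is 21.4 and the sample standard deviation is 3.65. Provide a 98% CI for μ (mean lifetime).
(19.33, 23.47)

t-interval (σ unknown):
df = n - 1 = 19
t* = 2.539 for 98% confidence

Margin of error = t* · s/√n = 2.539 · 3.65/√20 = 2.07

CI: (19.33, 23.47)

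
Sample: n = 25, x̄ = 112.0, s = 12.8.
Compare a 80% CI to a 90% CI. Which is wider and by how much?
90% CI is wider by 2.01

df = 24
80% CI: t* = 1.318, (108.63, 115.37), width = 2 · t* · s/√n = 6.75
90% CI: t* = 1.711, (107.62, 116.38), width = 2 · t* · s/√n = 8.76

The 90% CI is wider by 8.76 - 6.75 = 2.01.
Higher confidence requires a wider interval.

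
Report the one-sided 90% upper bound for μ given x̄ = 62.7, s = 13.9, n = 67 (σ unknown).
μ ≤ 64.90

Upper bound (one-sided):
t* = 1.295 (one-sided for 90%)
Upper bound = x̄ + t* · s/√n = 62.7 + 1.295 · 13.9/√67 = 64.90

We are 90% confident that μ ≤ 64.90.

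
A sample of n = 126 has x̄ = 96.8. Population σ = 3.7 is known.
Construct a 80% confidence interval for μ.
(96.38, 97.22)

z-interval (σ known):
z* = 1.282 for 80% confidence

Margin of error = z* · σ/√n = 1.282 · 3.7/√126 = 0.42

CI: (96.8 - 0.42, 96.8 + 0.42) = (96.38, 97.22)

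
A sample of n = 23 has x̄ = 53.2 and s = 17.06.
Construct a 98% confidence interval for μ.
(44.28, 62.12)

t-interval (σ unknown):
df = n - 1 = 22
t* = 2.508 for 98% confidence

Margin of error = t* · s/√n = 2.508 · 17.06/√23 = 8.92

CI: (44.28, 62.12)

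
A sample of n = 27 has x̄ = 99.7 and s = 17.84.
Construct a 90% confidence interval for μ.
(93.84, 105.56)

t-interval (σ unknown):
df = n - 1 = 26
t* = 1.706 for 90% confidence

Margin of error = t* · s/√n = 1.706 · 17.84/√27 = 5.86

CI: (93.84, 105.56)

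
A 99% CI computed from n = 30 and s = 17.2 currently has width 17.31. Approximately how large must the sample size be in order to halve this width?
n ≈ 120

CI width ∝ 1/√n
To reduce width by factor 2, need √n to grow by 2 → need 2² = 4 times as many samples.

Current: n = 30, width = 17.31
New: n = 120, width ≈ 8.22

Width reduced by factor of 17.31/8.22 = 2.11.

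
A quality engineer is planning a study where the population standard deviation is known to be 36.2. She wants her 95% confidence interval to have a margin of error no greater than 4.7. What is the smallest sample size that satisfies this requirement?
n ≥ 228

For margin E ≤ 4.7:
n ≥ (z* · σ / E)²
n ≥ (1.960 · 36.2 / 4.7)²
n ≥ 227.89

Minimum n = 228 (rounding up)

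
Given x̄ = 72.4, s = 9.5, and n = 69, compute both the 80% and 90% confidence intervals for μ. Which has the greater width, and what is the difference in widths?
90% CI is wider by 0.86

df = 68
80% CI: t* = 1.294, (70.92, 73.88), width = 2 · t* · s/√n = 2.96
90% CI: t* = 1.668, (70.49, 74.31), width = 2 · t* · s/√n = 3.82

The 90% CI is wider by 3.82 - 2.96 = 0.86.
Higher confidence requires a wider interval.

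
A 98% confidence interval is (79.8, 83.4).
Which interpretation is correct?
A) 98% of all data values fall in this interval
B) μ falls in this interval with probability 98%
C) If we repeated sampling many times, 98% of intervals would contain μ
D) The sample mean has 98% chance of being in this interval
C

A) Wrong — a CI is about the parameter μ, not individual data values.
B) Wrong — μ is fixed; the randomness lives in the interval, not in μ.
C) Correct — this is the frequentist long-run coverage interpretation.
D) Wrong — x̄ is observed and sits in the interval by construction.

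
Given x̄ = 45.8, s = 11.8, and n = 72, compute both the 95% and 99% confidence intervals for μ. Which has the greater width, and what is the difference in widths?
99% CI is wider by 1.81

df = 71
95% CI: t* = 1.994, (43.03, 48.57), width = 2 · t* · s/√n = 5.55
99% CI: t* = 2.647, (42.12, 49.48), width = 2 · t* · s/√n = 7.36

The 99% CI is wider by 7.36 - 5.55 = 1.81.
Higher confidence requires a wider interval.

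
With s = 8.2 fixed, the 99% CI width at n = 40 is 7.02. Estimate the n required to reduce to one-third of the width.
n ≈ 360

CI width ∝ 1/√n
To reduce width by factor 3, need √n to grow by 3 → need 3² = 9 times as many samples.

Current: n = 40, width = 7.02
New: n = 360, width ≈ 2.24

Width reduced by factor of 7.02/2.24 = 3.13.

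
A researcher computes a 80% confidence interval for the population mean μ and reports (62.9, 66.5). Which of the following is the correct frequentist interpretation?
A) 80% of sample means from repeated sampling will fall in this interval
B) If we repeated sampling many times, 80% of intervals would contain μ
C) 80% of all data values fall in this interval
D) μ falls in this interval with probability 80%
B

A) Wrong — coverage applies to intervals containing μ, not to future x̄ values.
B) Correct — this is the frequentist long-run coverage interpretation.
C) Wrong — a CI is about the parameter μ, not individual data values.
D) Wrong — μ is fixed; the randomness lives in the interval, not in μ.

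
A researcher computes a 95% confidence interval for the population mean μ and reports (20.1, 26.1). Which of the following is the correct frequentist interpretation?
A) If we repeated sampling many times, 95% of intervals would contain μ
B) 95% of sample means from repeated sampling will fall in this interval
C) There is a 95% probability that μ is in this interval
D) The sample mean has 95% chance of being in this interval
A

A) Correct — this is the frequentist long-run coverage interpretation.
B) Wrong — coverage applies to intervals containing μ, not to future x̄ values.
C) Wrong — μ is fixed; the randomness lives in the interval, not in μ.
D) Wrong — x̄ is observed and sits in the interval by construction.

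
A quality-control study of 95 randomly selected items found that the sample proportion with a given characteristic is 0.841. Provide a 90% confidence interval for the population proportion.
(0.779, 0.903)

Proportion CI:
SE = √(p̂(1-p̂)/n) = √(0.841 · 0.159 / 95) = 0.03752

z* = 1.645
Margin = z* · SE = 1.645 · 0.03752 = 0.0617

CI: 0.841 ± 0.0617 = (0.779, 0.903)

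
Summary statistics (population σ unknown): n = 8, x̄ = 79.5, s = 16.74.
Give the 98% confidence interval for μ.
(61.76, 97.24)

t-interval (σ unknown):
df = n - 1 = 7
t* = 2.998 for 98% confidence

Margin of error = t* · s/√n = 2.998 · 16.74/√8 = 17.74

CI: (61.76, 97.24)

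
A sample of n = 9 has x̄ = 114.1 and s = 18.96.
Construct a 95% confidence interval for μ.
(99.53, 128.67)

t-interval (σ unknown):
df = n - 1 = 8
t* = 2.306 for 95% confidence

Margin of error = t* · s/√n = 2.306 · 18.96/√9 = 14.57

CI: (99.53, 128.67)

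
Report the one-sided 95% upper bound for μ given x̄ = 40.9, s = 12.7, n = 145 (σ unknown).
μ ≤ 42.65

Upper bound (one-sided):
t* = 1.656 (one-sided for 95%)
Upper bound = x̄ + t* · s/√n = 40.9 + 1.656 · 12.7/√145 = 42.65

We are 95% confident that μ ≤ 42.65.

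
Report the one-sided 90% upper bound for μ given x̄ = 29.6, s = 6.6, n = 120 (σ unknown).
μ ≤ 30.38

Upper bound (one-sided):
t* = 1.289 (one-sided for 90%)
Upper bound = x̄ + t* · s/√n = 29.6 + 1.289 · 6.6/√120 = 30.38

We are 90% confident that μ ≤ 30.38.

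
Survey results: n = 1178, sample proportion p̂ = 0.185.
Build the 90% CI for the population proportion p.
(0.166, 0.204)

Proportion CI:
SE = √(p̂(1-p̂)/n) = √(0.185 · 0.815 / 1178) = 0.01131

z* = 1.645
Margin = z* · SE = 1.645 · 0.01131 = 0.0186

CI: 0.185 ± 0.0186 = (0.166, 0.204)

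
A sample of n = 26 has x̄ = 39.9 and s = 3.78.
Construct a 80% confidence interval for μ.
(38.92, 40.88)

t-interval (σ unknown):
df = n - 1 = 25
t* = 1.316 for 80% confidence

Margin of error = t* · s/√n = 1.316 · 3.78/√26 = 0.98

CI: (38.92, 40.88)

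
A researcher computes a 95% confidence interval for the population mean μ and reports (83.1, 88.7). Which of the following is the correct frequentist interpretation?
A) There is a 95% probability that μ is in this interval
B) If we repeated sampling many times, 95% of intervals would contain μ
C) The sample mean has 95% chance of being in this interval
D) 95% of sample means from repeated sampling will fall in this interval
B

A) Wrong — μ is fixed; the randomness lives in the interval, not in μ.
B) Correct — this is the frequentist long-run coverage interpretation.
C) Wrong — x̄ is observed and sits in the interval by construction.
D) Wrong — coverage applies to intervals containing μ, not to future x̄ values.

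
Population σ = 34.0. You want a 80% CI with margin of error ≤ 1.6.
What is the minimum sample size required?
n ≥ 743

For margin E ≤ 1.6:
n ≥ (z* · σ / E)²
n ≥ (1.282 · 34.0 / 1.6)²
n ≥ 742.15

Minimum n = 743 (rounding up)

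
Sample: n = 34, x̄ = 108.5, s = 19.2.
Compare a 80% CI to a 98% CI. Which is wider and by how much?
98% CI is wider by 7.49

df = 33
80% CI: t* = 1.308, (104.19, 112.81), width = 2 · t* · s/√n = 8.61
98% CI: t* = 2.445, (100.45, 116.55), width = 2 · t* · s/√n = 16.10

The 98% CI is wider by 16.10 - 8.61 = 7.49.
Higher confidence requires a wider interval.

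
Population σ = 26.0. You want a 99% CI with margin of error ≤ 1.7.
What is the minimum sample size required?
n ≥ 1553

For margin E ≤ 1.7:
n ≥ (z* · σ / E)²
n ≥ (2.576 · 26.0 / 1.7)²
n ≥ 1552.17

Minimum n = 1553 (rounding up)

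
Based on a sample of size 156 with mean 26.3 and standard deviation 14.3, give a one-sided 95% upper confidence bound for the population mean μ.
μ ≤ 28.19

Upper bound (one-sided):
t* = 1.655 (one-sided for 95%)
Upper bound = x̄ + t* · s/√n = 26.3 + 1.655 · 14.3/√156 = 28.19

We are 95% confident that μ ≤ 28.19.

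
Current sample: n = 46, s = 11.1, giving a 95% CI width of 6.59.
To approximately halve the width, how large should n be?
n ≈ 184

CI width ∝ 1/√n
To reduce width by factor 2, need √n to grow by 2 → need 2² = 4 times as many samples.

Current: n = 46, width = 6.59
New: n = 184, width ≈ 3.23

Width reduced by factor of 6.59/3.23 = 2.04.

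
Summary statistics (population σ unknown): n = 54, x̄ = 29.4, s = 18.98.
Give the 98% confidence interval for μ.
(23.20, 35.60)

t-interval (σ unknown):
df = n - 1 = 53
t* = 2.399 for 98% confidence

Margin of error = t* · s/√n = 2.399 · 18.98/√54 = 6.20

CI: (23.20, 35.60)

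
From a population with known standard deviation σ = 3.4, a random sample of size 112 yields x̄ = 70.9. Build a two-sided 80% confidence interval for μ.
(70.49, 71.31)

z-interval (σ known):
z* = 1.282 for 80% confidence

Margin of error = z* · σ/√n = 1.282 · 3.4/√112 = 0.41

CI: (70.9 - 0.41, 70.9 + 0.41) = (70.49, 71.31)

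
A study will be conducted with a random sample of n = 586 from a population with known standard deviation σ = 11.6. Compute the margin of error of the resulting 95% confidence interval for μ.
Margin of error = 0.94

Margin of error = z* · σ/√n
= 1.960 · 11.6/√586
= 1.960 · 11.6/24.2074
= 0.94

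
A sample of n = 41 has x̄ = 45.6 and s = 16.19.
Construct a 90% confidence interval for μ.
(41.34, 49.86)

t-interval (σ unknown):
df = n - 1 = 40
t* = 1.684 for 90% confidence

Margin of error = t* · s/√n = 1.684 · 16.19/√41 = 4.26

CI: (41.34, 49.86)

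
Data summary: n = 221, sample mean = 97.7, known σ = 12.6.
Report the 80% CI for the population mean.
(96.61, 98.79)

z-interval (σ known):
z* = 1.282 for 80% confidence

Margin of error = z* · σ/√n = 1.282 · 12.6/√221 = 1.09

CI: (97.7 - 1.09, 97.7 + 1.09) = (96.61, 98.79)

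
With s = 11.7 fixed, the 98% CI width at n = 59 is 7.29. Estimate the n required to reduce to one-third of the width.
n ≈ 531

CI width ∝ 1/√n
To reduce width by factor 3, need √n to grow by 3 → need 3² = 9 times as many samples.

Current: n = 59, width = 7.29
New: n = 531, width ≈ 2.37

Width reduced by factor of 7.29/2.37 = 3.08.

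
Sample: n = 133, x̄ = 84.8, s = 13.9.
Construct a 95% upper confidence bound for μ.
μ ≤ 86.80

Upper bound (one-sided):
t* = 1.656 (one-sided for 95%)
Upper bound = x̄ + t* · s/√n = 84.8 + 1.656 · 13.9/√133 = 86.80

We are 95% confident that μ ≤ 86.80.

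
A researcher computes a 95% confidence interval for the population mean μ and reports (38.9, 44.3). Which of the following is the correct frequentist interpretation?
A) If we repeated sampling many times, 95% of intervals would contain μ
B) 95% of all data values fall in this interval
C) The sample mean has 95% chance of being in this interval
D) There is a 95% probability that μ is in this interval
A

A) Correct — this is the frequentist long-run coverage interpretation.
B) Wrong — a CI is about the parameter μ, not individual data values.
C) Wrong — x̄ is observed and sits in the interval by construction.
D) Wrong — μ is fixed; the randomness lives in the interval, not in μ.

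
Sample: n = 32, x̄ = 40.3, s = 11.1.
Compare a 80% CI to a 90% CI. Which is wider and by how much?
90% CI is wider by 1.52

df = 31
80% CI: t* = 1.309, (37.73, 42.87), width = 2 · t* · s/√n = 5.14
90% CI: t* = 1.696, (36.97, 43.63), width = 2 · t* · s/√n = 6.66

The 90% CI is wider by 6.66 - 5.14 = 1.52.
Higher confidence requires a wider interval.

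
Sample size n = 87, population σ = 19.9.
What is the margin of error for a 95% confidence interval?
Margin of error = 4.18

Margin of error = z* · σ/√n
= 1.960 · 19.9/√87
= 1.960 · 19.9/9.3274
= 4.18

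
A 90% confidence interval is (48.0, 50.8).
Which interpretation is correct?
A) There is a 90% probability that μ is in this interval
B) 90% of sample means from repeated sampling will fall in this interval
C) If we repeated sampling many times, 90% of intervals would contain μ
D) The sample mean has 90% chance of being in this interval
C

A) Wrong — μ is fixed; the randomness lives in the interval, not in μ.
B) Wrong — coverage applies to intervals containing μ, not to future x̄ values.
C) Correct — this is the frequentist long-run coverage interpretation.
D) Wrong — x̄ is observed and sits in the interval by construction.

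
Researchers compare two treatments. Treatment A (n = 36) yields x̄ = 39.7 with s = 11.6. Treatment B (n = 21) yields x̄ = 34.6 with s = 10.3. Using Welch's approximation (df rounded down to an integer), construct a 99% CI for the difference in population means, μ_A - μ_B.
(-2.87, 13.07)

Difference: x̄₁ - x̄₂ = 5.10
SE = √(s₁²/n₁ + s₂²/n₂) = √(11.6²/36 + 10.3²/21) = 2.9647
df = 46.12 → 46 (Welch–Satterthwaite, rounded down)
t* = 2.687

CI: 5.10 ± 2.687 · 2.9647 = 5.10 ± 7.97 = (-2.87, 13.07)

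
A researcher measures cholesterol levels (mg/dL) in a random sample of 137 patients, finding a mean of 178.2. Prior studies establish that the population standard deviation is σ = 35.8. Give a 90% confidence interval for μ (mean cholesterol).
(173.17, 183.23)

z-interval (σ known):
z* = 1.645 for 90% confidence

Margin of error = z* · σ/√n = 1.645 · 35.8/√137 = 5.03

CI: (178.2 - 5.03, 178.2 + 5.03) = (173.17, 183.23)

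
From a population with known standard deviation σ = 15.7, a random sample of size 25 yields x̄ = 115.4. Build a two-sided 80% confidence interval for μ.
(111.37, 119.43)

z-interval (σ known):
z* = 1.282 for 80% confidence

Margin of error = z* · σ/√n = 1.282 · 15.7/√25 = 4.03

CI: (115.4 - 4.03, 115.4 + 4.03) = (111.37, 119.43)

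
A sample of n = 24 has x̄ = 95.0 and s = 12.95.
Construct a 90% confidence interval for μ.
(90.47, 99.53)

t-interval (σ unknown):
df = n - 1 = 23
t* = 1.714 for 90% confidence

Margin of error = t* · s/√n = 1.714 · 12.95/√24 = 4.53

CI: (90.47, 99.53)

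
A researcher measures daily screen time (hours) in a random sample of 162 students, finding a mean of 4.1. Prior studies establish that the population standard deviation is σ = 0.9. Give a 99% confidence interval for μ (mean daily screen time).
(3.92, 4.28)

z-interval (σ known):
z* = 2.576 for 99% confidence

Margin of error = z* · σ/√n = 2.576 · 0.9/√162 = 0.18

CI: (4.1 - 0.18, 4.1 + 0.18) = (3.92, 4.28)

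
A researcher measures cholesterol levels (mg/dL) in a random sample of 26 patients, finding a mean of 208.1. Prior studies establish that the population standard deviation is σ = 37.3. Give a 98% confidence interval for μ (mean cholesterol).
(191.09, 225.11)

z-interval (σ known):
z* = 2.326 for 98% confidence

Margin of error = z* · σ/√n = 2.326 · 37.3/√26 = 17.01

CI: (208.1 - 17.01, 208.1 + 17.01) = (191.09, 225.11)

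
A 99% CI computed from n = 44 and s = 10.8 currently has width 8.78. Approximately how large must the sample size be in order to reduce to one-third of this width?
n ≈ 396

CI width ∝ 1/√n
To reduce width by factor 3, need √n to grow by 3 → need 3² = 9 times as many samples.

Current: n = 44, width = 8.78
New: n = 396, width ≈ 2.81

Width reduced by factor of 8.78/2.81 = 3.12.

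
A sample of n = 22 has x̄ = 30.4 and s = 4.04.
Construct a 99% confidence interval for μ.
(27.96, 32.84)

t-interval (σ unknown):
df = n - 1 = 21
t* = 2.831 for 99% confidence

Margin of error = t* · s/√n = 2.831 · 4.04/√22 = 2.44

CI: (27.96, 32.84)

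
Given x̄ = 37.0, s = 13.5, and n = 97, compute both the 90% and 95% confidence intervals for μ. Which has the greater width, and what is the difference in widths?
95% CI is wider by 0.89

df = 96
90% CI: t* = 1.661, (34.72, 39.28), width = 2 · t* · s/√n = 4.55
95% CI: t* = 1.985, (34.28, 39.72), width = 2 · t* · s/√n = 5.44

The 95% CI is wider by 5.44 - 4.55 = 0.89.
Higher confidence requires a wider interval.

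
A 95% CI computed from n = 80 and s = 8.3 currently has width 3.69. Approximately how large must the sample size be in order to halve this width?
n ≈ 320

CI width ∝ 1/√n
To reduce width by factor 2, need √n to grow by 2 → need 2² = 4 times as many samples.

Current: n = 80, width = 3.69
New: n = 320, width ≈ 1.83

Width reduced by factor of 3.69/1.83 = 2.02.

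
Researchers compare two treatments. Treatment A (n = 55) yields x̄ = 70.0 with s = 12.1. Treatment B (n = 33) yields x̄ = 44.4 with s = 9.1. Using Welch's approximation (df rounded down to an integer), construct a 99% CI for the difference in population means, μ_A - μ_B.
(19.60, 31.60)

Difference: x̄₁ - x̄₂ = 25.60
SE = √(s₁²/n₁ + s₂²/n₂) = √(12.1²/55 + 9.1²/33) = 2.2741
df = 81.53 → 81 (Welch–Satterthwaite, rounded down)
t* = 2.638

CI: 25.60 ± 2.638 · 2.2741 = 25.60 ± 6.00 = (19.60, 31.60)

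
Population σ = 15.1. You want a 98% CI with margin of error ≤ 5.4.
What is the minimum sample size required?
n ≥ 43

For margin E ≤ 5.4:
n ≥ (z* · σ / E)²
n ≥ (2.326 · 15.1 / 5.4)²
n ≥ 42.30

Minimum n = 43 (rounding up)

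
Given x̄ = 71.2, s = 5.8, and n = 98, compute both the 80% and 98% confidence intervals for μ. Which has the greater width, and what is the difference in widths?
98% CI is wider by 1.26

df = 97
80% CI: t* = 1.290, (70.44, 71.96), width = 2 · t* · s/√n = 1.51
98% CI: t* = 2.365, (69.81, 72.59), width = 2 · t* · s/√n = 2.77

The 98% CI is wider by 2.77 - 1.51 = 1.26.
Higher confidence requires a wider interval.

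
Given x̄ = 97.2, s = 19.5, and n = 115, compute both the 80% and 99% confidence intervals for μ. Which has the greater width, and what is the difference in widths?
99% CI is wider by 4.84

df = 114
80% CI: t* = 1.289, (94.86, 99.54), width = 2 · t* · s/√n = 4.69
99% CI: t* = 2.620, (92.44, 101.96), width = 2 · t* · s/√n = 9.53

The 99% CI is wider by 9.53 - 4.69 = 4.84.
Higher confidence requires a wider interval.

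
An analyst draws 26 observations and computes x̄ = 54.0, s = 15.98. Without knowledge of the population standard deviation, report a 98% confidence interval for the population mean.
(46.21, 61.79)

t-interval (σ unknown):
df = n - 1 = 25
t* = 2.485 for 98% confidence

Margin of error = t* · s/√n = 2.485 · 15.98/√26 = 7.79

CI: (46.21, 61.79)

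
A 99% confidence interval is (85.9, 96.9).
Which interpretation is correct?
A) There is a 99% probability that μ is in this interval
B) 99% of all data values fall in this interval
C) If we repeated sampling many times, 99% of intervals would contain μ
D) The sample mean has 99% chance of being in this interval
C

A) Wrong — μ is fixed; the randomness lives in the interval, not in μ.
B) Wrong — a CI is about the parameter μ, not individual data values.
C) Correct — this is the frequentist long-run coverage interpretation.
D) Wrong — x̄ is observed and sits in the interval by construction.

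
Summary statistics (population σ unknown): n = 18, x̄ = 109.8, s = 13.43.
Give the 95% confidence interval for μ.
(103.12, 116.48)

t-interval (σ unknown):
df = n - 1 = 17
t* = 2.110 for 95% confidence

Margin of error = t* · s/√n = 2.110 · 13.43/√18 = 6.68

CI: (103.12, 116.48)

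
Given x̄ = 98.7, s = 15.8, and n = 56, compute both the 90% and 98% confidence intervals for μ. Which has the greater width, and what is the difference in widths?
98% CI is wider by 3.06

df = 55
90% CI: t* = 1.673, (95.17, 102.23), width = 2 · t* · s/√n = 7.06
98% CI: t* = 2.396, (93.64, 103.76), width = 2 · t* · s/√n = 10.12

The 98% CI is wider by 10.12 - 7.06 = 3.06.
Higher confidence requires a wider interval.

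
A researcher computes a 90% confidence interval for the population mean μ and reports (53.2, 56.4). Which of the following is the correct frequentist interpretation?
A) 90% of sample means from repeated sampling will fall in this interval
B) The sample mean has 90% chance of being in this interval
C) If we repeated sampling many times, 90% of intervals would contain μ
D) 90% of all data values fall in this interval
C

A) Wrong — coverage applies to intervals containing μ, not to future x̄ values.
B) Wrong — x̄ is observed and sits in the interval by construction.
C) Correct — this is the frequentist long-run coverage interpretation.
D) Wrong — a CI is about the parameter μ, not individual data values.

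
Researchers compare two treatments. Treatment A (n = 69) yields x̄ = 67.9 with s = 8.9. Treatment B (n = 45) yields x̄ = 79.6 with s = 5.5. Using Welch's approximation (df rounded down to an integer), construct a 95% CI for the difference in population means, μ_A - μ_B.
(-14.37, -9.03)

Difference: x̄₁ - x̄₂ = -11.70
SE = √(s₁²/n₁ + s₂²/n₂) = √(8.9²/69 + 5.5²/45) = 1.3491
df = 111.74 → 111 (Welch–Satterthwaite, rounded down)
t* = 1.982

CI: -11.70 ± 1.982 · 1.3491 = -11.70 ± 2.67 = (-14.37, -9.03)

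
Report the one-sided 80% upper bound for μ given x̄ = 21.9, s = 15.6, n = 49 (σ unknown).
μ ≤ 23.79

Upper bound (one-sided):
t* = 0.849 (one-sided for 80%)
Upper bound = x̄ + t* · s/√n = 21.9 + 0.849 · 15.6/√49 = 23.79

We are 80% confident that μ ≤ 23.79.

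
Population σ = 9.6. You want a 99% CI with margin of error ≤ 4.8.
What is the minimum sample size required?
n ≥ 27

For margin E ≤ 4.8:
n ≥ (z* · σ / E)²
n ≥ (2.576 · 9.6 / 4.8)²
n ≥ 26.54

Minimum n = 27 (rounding up)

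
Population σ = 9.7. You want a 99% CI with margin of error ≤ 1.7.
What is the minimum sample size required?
n ≥ 217

For margin E ≤ 1.7:
n ≥ (z* · σ / E)²
n ≥ (2.576 · 9.7 / 1.7)²
n ≥ 216.04

Minimum n = 217 (rounding up)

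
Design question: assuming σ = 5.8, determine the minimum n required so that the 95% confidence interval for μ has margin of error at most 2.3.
n ≥ 25

For margin E ≤ 2.3:
n ≥ (z* · σ / E)²
n ≥ (1.960 · 5.8 / 2.3)²
n ≥ 24.43

Minimum n = 25 (rounding up)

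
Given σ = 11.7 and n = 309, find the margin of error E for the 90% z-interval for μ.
Margin of error = 1.09

Margin of error = z* · σ/√n
= 1.645 · 11.7/√309
= 1.645 · 11.7/17.5784
= 1.09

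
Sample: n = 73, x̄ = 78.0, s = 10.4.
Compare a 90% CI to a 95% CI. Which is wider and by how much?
95% CI is wider by 0.79

df = 72
90% CI: t* = 1.666, (75.97, 80.03), width = 2 · t* · s/√n = 4.06
95% CI: t* = 1.993, (75.57, 80.43), width = 2 · t* · s/√n = 4.85

The 95% CI is wider by 4.85 - 4.06 = 0.79.
Higher confidence requires a wider interval.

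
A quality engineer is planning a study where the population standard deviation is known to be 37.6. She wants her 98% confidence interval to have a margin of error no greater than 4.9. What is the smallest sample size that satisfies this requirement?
n ≥ 319

For margin E ≤ 4.9:
n ≥ (z* · σ / E)²
n ≥ (2.326 · 37.6 / 4.9)²
n ≥ 318.57

Minimum n = 319 (rounding up)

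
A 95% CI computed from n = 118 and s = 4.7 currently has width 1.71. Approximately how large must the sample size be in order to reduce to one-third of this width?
n ≈ 1062

CI width ∝ 1/√n
To reduce width by factor 3, need √n to grow by 3 → need 3² = 9 times as many samples.

Current: n = 118, width = 1.71
New: n = 1062, width ≈ 0.57

Width reduced by factor of 1.71/0.57 = 3.00.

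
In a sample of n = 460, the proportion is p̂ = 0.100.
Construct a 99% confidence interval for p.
(0.064, 0.136)

Proportion CI:
SE = √(p̂(1-p̂)/n) = √(0.100 · 0.900 / 460) = 0.01399

z* = 2.576
Margin = z* · SE = 2.576 · 0.01399 = 0.0360

CI: 0.100 ± 0.0360 = (0.064, 0.136)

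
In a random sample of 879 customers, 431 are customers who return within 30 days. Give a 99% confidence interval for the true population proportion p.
(0.447, 0.534)

Proportion CI:
p̂ = 431/879 = 0.49033
SE = √(p̂(1-p̂)/n) = √(0.49033 · 0.50967 / 879) = 0.01686

z* = 2.576
Margin = z* · SE = 2.576 · 0.01686 = 0.0434

CI: 0.49033 ± 0.0434 = (0.447, 0.534)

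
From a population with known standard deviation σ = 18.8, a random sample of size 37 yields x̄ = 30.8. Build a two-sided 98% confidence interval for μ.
(23.61, 37.99)

z-interval (σ known):
z* = 2.326 for 98% confidence

Margin of error = z* · σ/√n = 2.326 · 18.8/√37 = 7.19

CI: (30.8 - 7.19, 30.8 + 7.19) = (23.61, 37.99)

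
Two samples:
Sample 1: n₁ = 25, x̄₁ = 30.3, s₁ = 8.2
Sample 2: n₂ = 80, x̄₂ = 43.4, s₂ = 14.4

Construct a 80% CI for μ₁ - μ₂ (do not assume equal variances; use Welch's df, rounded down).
(-16.07, -10.13)

Difference: x̄₁ - x̄₂ = -13.10
SE = √(s₁²/n₁ + s₂²/n₂) = √(8.2²/25 + 14.4²/80) = 2.2982
df = 72.18 → 72 (Welch–Satterthwaite, rounded down)
t* = 1.293

CI: -13.10 ± 1.293 · 2.2982 = -13.10 ± 2.97 = (-16.07, -10.13)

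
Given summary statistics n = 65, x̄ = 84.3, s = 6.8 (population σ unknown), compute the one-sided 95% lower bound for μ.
μ ≥ 82.89

Lower bound (one-sided):
t* = 1.669 (one-sided for 95%)
Lower bound = x̄ - t* · s/√n = 84.3 - 1.669 · 6.8/√65 = 82.89

We are 95% confident that μ ≥ 82.89.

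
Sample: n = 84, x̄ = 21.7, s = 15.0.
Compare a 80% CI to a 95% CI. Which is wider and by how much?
95% CI is wider by 2.28

df = 83
80% CI: t* = 1.292, (19.59, 23.81), width = 2 · t* · s/√n = 4.23
95% CI: t* = 1.989, (18.44, 24.96), width = 2 · t* · s/√n = 6.51

The 95% CI is wider by 6.51 - 4.23 = 2.28.
Higher confidence requires a wider interval.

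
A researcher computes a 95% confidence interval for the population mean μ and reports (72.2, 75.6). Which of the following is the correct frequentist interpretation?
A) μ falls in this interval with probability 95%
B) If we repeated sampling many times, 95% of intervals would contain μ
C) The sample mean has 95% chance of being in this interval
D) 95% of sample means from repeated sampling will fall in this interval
B

A) Wrong — μ is fixed; the randomness lives in the interval, not in μ.
B) Correct — this is the frequentist long-run coverage interpretation.
C) Wrong — x̄ is observed and sits in the interval by construction.
D) Wrong — coverage applies to intervals containing μ, not to future x̄ values.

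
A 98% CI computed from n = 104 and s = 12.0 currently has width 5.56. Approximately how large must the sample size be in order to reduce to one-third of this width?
n ≈ 936

CI width ∝ 1/√n
To reduce width by factor 3, need √n to grow by 3 → need 3² = 9 times as many samples.

Current: n = 104, width = 5.56
New: n = 936, width ≈ 1.83

Width reduced by factor of 5.56/1.83 = 3.04.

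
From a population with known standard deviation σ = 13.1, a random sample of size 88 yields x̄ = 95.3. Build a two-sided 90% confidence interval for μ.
(93.00, 97.60)

z-interval (σ known):
z* = 1.645 for 90% confidence

Margin of error = z* · σ/√n = 1.645 · 13.1/√88 = 2.30

CI: (95.3 - 2.30, 95.3 + 2.30) = (93.00, 97.60)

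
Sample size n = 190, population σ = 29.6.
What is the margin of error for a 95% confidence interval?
Margin of error = 4.21

Margin of error = z* · σ/√n
= 1.960 · 29.6/√190
= 1.960 · 29.6/13.7840
= 4.21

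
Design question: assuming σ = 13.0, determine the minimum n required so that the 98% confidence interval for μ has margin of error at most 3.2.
n ≥ 90

For margin E ≤ 3.2:
n ≥ (z* · σ / E)²
n ≥ (2.326 · 13.0 / 3.2)²
n ≥ 89.29

Minimum n = 90 (rounding up)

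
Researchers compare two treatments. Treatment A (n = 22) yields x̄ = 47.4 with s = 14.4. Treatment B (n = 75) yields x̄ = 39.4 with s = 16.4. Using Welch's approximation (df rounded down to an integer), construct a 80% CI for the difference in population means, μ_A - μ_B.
(3.30, 12.70)

Difference: x̄₁ - x̄₂ = 8.00
SE = √(s₁²/n₁ + s₂²/n₂) = √(14.4²/22 + 16.4²/75) = 3.6072
df = 38.44 → 38 (Welch–Satterthwaite, rounded down)
t* = 1.304

CI: 8.00 ± 1.304 · 3.6072 = 8.00 ± 4.70 = (3.30, 12.70)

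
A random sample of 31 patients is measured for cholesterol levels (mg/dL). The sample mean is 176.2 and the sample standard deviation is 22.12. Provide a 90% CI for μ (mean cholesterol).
(169.46, 182.94)

t-interval (σ unknown):
df = n - 1 = 30
t* = 1.697 for 90% confidence

Margin of error = t* · s/√n = 1.697 · 22.12/√31 = 6.74

CI: (169.46, 182.94)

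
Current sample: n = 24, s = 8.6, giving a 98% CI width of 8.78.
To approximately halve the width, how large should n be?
n ≈ 96

CI width ∝ 1/√n
To reduce width by factor 2, need √n to grow by 2 → need 2² = 4 times as many samples.

Current: n = 24, width = 8.78
New: n = 96, width ≈ 4.15

Width reduced by factor of 8.78/4.15 = 2.12.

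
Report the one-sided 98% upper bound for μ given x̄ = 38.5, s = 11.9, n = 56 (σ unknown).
μ ≤ 41.85

Upper bound (one-sided):
t* = 2.104 (one-sided for 98%)
Upper bound = x̄ + t* · s/√n = 38.5 + 2.104 · 11.9/√56 = 41.85

We are 98% confident that μ ≤ 41.85.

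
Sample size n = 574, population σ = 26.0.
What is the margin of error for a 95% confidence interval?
Margin of error = 2.13

Margin of error = z* · σ/√n
= 1.960 · 26.0/√574
= 1.960 · 26.0/23.9583
= 2.13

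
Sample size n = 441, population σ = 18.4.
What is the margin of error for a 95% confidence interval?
Margin of error = 1.72

Margin of error = z* · σ/√n
= 1.960 · 18.4/√441
= 1.960 · 18.4/21.0000
= 1.72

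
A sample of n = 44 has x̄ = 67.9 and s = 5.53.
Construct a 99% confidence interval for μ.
(65.65, 70.15)

t-interval (σ unknown):
df = n - 1 = 43
t* = 2.695 for 99% confidence

Margin of error = t* · s/√n = 2.695 · 5.53/√44 = 2.25

CI: (65.65, 70.15)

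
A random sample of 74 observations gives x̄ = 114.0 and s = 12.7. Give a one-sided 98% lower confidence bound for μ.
μ ≥ 110.91

Lower bound (one-sided):
t* = 2.091 (one-sided for 98%)
Lower bound = x̄ - t* · s/√n = 114.0 - 2.091 · 12.7/√74 = 110.91

We are 98% confident that μ ≥ 110.91.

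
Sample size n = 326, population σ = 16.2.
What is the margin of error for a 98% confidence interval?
Margin of error = 2.09

Margin of error = z* · σ/√n
= 2.326 · 16.2/√326
= 2.326 · 16.2/18.0555
= 2.09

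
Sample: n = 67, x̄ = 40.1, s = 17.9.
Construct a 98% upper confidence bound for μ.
μ ≤ 44.68

Upper bound (one-sided):
t* = 2.095 (one-sided for 98%)
Upper bound = x̄ + t* · s/√n = 40.1 + 2.095 · 17.9/√67 = 44.68

We are 98% confident that μ ≤ 44.68.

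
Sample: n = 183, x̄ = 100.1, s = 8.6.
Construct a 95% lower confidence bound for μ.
μ ≥ 99.05

Lower bound (one-sided):
t* = 1.653 (one-sided for 95%)
Lower bound = x̄ - t* · s/√n = 100.1 - 1.653 · 8.6/√183 = 99.05

We are 95% confident that μ ≥ 99.05.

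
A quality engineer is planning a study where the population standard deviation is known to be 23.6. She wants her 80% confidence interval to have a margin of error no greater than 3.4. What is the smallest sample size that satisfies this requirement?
n ≥ 80

For margin E ≤ 3.4:
n ≥ (z* · σ / E)²
n ≥ (1.282 · 23.6 / 3.4)²
n ≥ 79.18

Minimum n = 80 (rounding up)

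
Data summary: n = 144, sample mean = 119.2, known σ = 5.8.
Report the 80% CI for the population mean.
(118.58, 119.82)

z-interval (σ known):
z* = 1.282 for 80% confidence

Margin of error = z* · σ/√n = 1.282 · 5.8/√144 = 0.62

CI: (119.2 - 0.62, 119.2 + 0.62) = (118.58, 119.82)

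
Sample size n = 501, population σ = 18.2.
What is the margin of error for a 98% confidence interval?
Margin of error = 1.89

Margin of error = z* · σ/√n
= 2.326 · 18.2/√501
= 2.326 · 18.2/22.3830
= 1.89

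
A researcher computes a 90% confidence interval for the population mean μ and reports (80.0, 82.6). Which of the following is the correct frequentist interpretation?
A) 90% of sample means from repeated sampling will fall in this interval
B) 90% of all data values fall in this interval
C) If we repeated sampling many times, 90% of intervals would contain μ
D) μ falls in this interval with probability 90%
C

A) Wrong — coverage applies to intervals containing μ, not to future x̄ values.
B) Wrong — a CI is about the parameter μ, not individual data values.
C) Correct — this is the frequentist long-run coverage interpretation.
D) Wrong — μ is fixed; the randomness lives in the interval, not in μ.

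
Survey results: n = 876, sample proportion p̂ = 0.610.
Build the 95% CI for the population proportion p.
(0.578, 0.642)

Proportion CI:
SE = √(p̂(1-p̂)/n) = √(0.610 · 0.390 / 876) = 0.01648

z* = 1.960
Margin = z* · SE = 1.960 · 0.01648 = 0.0323

CI: 0.610 ± 0.0323 = (0.578, 0.642)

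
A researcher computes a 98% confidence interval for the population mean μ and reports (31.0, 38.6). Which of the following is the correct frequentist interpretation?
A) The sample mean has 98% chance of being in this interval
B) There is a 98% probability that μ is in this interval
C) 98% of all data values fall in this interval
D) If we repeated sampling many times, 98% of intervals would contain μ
D

A) Wrong — x̄ is observed and sits in the interval by construction.
B) Wrong — μ is fixed; the randomness lives in the interval, not in μ.
C) Wrong — a CI is about the parameter μ, not individual data values.
D) Correct — this is the frequentist long-run coverage interpretation.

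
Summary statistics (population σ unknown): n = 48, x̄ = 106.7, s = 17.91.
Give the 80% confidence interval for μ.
(103.34, 110.06)

t-interval (σ unknown):
df = n - 1 = 47
t* = 1.300 for 80% confidence

Margin of error = t* · s/√n = 1.300 · 17.91/√48 = 3.36

CI: (103.34, 110.06)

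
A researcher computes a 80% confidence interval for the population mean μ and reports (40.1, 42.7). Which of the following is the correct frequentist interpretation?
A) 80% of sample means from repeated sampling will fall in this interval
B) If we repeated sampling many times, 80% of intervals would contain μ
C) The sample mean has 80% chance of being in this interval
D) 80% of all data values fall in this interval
B

A) Wrong — coverage applies to intervals containing μ, not to future x̄ values.
B) Correct — this is the frequentist long-run coverage interpretation.
C) Wrong — x̄ is observed and sits in the interval by construction.
D) Wrong — a CI is about the parameter μ, not individual data values.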